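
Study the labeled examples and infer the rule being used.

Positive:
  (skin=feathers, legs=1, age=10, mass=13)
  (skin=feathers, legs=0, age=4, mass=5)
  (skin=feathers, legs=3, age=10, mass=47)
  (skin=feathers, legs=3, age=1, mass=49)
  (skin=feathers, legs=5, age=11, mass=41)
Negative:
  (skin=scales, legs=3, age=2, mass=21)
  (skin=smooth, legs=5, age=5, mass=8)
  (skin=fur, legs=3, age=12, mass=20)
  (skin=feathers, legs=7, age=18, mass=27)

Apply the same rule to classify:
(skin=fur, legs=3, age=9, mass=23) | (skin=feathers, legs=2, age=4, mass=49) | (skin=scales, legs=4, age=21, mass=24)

The common property of the 'Positive' items is: skin is feathers AND age ≤ 11. No 'Negative' item has it.

Negative, Positive, Negative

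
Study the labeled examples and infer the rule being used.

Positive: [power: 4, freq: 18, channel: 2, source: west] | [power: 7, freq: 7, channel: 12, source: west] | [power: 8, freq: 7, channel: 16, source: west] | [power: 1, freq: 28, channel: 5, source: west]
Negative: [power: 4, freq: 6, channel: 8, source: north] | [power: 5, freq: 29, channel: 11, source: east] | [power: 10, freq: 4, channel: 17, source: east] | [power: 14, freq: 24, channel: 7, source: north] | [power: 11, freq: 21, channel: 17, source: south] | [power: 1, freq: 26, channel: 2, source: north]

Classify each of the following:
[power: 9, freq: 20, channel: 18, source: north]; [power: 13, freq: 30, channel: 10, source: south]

Negative, Negative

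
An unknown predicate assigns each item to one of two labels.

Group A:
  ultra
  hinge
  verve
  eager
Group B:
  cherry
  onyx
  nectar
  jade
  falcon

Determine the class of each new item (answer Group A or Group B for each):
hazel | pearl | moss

'Group A' ⟺ odd length.
hazel — length 5, hence Group A. pearl — length 5, hence Group A. moss — length 4, hence Group B.

Group A, Group A, Group B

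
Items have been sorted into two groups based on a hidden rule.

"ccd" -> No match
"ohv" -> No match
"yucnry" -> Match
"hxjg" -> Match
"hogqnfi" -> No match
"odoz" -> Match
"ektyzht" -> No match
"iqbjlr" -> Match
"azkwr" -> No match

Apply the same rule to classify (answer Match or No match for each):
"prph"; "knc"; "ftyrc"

One predicate separates the groups cleanly: even length.
"prph": Match (length 4). "knc": No match (length 3). "ftyrc": No match (length 5).

Match, No match, No match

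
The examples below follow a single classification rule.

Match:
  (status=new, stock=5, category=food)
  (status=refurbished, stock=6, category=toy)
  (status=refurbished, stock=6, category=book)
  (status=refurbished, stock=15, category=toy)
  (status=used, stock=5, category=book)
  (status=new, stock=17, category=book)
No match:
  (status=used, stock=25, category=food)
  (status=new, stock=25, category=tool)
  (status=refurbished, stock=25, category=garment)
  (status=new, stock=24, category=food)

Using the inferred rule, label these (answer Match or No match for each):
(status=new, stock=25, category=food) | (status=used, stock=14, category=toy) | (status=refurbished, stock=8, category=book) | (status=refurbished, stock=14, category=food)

No match, Match, Match, Match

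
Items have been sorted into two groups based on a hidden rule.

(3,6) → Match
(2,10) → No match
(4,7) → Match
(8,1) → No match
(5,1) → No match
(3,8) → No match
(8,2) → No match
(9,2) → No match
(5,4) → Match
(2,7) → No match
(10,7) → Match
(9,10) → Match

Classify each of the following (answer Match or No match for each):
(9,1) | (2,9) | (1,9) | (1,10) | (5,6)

No match, No match, No match, No match, Match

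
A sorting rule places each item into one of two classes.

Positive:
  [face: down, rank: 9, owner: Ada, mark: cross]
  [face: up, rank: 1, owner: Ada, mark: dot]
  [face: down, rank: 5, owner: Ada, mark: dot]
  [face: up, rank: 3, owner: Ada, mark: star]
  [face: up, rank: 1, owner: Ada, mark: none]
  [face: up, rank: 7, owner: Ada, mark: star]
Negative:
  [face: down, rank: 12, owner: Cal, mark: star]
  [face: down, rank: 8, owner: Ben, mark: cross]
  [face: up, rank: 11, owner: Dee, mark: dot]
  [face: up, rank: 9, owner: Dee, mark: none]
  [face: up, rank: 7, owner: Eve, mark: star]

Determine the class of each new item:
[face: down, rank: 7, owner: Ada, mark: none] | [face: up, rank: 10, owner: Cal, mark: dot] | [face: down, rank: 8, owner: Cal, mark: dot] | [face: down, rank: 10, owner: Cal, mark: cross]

The common property of the 'Positive' items is: owner is Ada. No 'Negative' item has it.

Positive, Negative, Negative, Negative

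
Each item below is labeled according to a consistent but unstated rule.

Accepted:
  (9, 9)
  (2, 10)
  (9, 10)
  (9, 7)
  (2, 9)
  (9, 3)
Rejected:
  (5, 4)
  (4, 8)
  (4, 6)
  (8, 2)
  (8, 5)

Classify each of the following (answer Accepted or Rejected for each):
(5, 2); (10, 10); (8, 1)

A rule that fits every label: max ≥ 9 — true of each 'Accepted' example, false of each 'Rejected' one.

Rejected, Accepted, Rejected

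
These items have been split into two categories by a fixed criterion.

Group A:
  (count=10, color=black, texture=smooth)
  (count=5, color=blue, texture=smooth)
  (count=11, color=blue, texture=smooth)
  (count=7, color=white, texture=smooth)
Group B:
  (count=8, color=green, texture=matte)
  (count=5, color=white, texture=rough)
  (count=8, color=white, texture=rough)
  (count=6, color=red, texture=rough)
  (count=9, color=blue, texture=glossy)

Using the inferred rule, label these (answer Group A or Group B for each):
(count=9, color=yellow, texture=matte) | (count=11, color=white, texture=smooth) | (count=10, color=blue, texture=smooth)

Group B, Group A, Group A

The classifier is using: texture is smooth.
(count=9, color=yellow, texture=matte): Group B (texture is matte).
(count=11, color=white, texture=smooth): Group A (texture is smooth).
(count=10, color=blue, texture=smooth): Group A (texture is smooth).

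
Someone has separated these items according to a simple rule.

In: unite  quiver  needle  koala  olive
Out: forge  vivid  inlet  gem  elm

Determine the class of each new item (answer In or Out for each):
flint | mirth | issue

Out, Out, In

The pattern is that an item is 'In' exactly when: has ≥ 3 vowels.
flint: 1 vowel, doesn't qualify → Out. mirth: 1 vowel, doesn't qualify → Out. issue: 3 vowels, passes → In.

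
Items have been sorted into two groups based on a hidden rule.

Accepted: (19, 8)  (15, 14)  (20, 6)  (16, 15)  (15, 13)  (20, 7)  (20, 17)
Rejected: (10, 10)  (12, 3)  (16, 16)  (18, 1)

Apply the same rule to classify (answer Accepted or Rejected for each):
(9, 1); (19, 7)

Rejected, Accepted

One predicate separates the groups cleanly: first > second AND sum ≥ 20.
(9, 1): 9 > 1, 9+1 = 10 — doesn't match, so Rejected. (19, 7): 19 > 7, 19+7 = 26 — satisfies this, so Accepted.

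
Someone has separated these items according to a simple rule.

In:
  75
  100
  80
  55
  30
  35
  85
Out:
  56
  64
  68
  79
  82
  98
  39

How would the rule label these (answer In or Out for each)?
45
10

In, In

Checking candidate rules against both groups, what survives is: multiple of 5.
45: 45 = 5·9, matches → In.
10: 10 = 5·2, matches → In.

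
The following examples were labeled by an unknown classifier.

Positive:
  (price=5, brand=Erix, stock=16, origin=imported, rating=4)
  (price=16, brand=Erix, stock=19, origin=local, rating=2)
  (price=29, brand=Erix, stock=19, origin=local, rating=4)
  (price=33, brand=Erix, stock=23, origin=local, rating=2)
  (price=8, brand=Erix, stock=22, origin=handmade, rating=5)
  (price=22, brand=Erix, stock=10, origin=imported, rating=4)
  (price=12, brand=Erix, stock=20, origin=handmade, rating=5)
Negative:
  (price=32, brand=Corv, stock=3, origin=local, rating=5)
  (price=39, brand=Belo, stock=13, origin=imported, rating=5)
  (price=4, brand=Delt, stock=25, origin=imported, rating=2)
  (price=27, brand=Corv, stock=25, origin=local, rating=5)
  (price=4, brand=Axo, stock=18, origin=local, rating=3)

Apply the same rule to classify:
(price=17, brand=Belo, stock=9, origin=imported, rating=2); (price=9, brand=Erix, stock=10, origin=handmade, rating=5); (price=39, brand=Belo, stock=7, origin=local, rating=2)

Rule: brand is Erix. This holds for each 'Positive' example and fails for each 'Negative' one.
(price=17, brand=Belo, stock=9, origin=imported, rating=2): Negative (brand is Belo).
(price=9, brand=Erix, stock=10, origin=handmade, rating=5): Positive (brand is Erix).
(price=39, brand=Belo, stock=7, origin=local, rating=2): Negative (brand is Belo).

Negative, Positive, Negative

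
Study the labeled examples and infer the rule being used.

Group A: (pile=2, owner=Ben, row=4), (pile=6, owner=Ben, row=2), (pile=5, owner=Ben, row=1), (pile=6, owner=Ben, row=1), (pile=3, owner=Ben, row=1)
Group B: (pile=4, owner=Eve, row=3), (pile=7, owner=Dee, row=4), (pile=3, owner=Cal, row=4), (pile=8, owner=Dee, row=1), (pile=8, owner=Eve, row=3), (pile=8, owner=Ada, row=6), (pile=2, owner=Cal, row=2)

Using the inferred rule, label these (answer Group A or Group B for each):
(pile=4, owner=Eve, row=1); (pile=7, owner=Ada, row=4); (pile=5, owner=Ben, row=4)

Group B, Group B, Group A

Comparing the two groups points to one rule — owner is Ben.
(pile=4, owner=Eve, row=1) → owner is Eve → Group B.
(pile=7, owner=Ada, row=4) → owner is Ada → Group B.
(pile=5, owner=Ben, row=4) → owner is Ben → Group A.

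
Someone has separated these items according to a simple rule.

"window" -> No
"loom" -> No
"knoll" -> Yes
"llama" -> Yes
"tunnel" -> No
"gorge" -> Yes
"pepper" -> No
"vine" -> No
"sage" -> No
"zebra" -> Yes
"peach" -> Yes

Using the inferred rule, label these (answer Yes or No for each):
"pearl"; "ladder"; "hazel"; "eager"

'Yes' ⟺ odd length.

Yes, No, Yes, Yes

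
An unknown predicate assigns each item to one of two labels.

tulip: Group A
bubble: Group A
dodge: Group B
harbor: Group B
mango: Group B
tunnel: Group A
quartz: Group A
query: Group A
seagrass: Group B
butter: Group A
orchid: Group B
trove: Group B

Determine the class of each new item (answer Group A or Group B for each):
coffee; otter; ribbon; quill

The common property of the 'Group A' items is: contains 'u'. No 'Group B' item has it.
coffee → no 'u' → Group B. otter → no 'u' → Group B. ribbon → no 'u' → Group B. quill → has 'u' → Group A.

Group B, Group B, Group B, Group A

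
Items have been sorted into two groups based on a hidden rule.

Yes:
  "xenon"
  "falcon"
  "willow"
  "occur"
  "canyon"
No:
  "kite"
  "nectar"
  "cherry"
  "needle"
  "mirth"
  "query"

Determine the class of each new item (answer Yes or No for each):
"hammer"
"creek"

Every 'Yes' example satisfies: contains 'o'. None of the 'No' examples do.
"hammer": no 'o', doesn't match → No.
"creek": no 'o', doesn't match → No.

No, No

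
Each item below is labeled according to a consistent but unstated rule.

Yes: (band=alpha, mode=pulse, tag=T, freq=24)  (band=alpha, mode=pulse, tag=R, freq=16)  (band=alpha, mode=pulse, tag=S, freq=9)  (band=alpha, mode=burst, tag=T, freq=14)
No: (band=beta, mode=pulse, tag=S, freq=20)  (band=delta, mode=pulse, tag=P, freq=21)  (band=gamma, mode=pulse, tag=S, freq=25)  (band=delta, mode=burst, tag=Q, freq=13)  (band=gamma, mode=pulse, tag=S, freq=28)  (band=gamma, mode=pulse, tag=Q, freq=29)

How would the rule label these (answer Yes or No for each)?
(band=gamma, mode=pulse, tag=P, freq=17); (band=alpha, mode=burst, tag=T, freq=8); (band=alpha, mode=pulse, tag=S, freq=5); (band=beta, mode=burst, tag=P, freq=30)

Every 'Yes' example satisfies: band is alpha. None of the 'No' examples do.
(band=gamma, mode=pulse, tag=P, freq=17): band is gamma, does not pass → No.
(band=alpha, mode=burst, tag=T, freq=8): band is alpha, qualifies → Yes.
(band=alpha, mode=pulse, tag=S, freq=5): band is alpha, qualifies → Yes.
(band=beta, mode=burst, tag=P, freq=30): band is beta, does not pass → No.

No, Yes, Yes, No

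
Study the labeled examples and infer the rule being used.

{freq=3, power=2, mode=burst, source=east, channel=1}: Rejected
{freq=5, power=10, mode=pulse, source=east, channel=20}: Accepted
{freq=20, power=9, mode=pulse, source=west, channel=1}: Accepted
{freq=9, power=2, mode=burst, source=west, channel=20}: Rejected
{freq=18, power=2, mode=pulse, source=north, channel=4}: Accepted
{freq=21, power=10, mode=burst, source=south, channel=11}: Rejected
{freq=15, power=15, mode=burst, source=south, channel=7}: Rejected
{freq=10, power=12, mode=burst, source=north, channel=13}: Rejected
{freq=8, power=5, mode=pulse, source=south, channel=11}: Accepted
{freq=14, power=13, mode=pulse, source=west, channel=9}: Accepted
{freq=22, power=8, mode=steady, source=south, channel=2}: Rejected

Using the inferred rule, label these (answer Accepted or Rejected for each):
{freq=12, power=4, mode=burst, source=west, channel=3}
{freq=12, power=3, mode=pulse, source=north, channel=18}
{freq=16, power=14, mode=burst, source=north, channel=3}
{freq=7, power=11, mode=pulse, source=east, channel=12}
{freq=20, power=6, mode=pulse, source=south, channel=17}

Rejected, Accepted, Rejected, Accepted, Accepted

Rule: mode is pulse. This holds for each 'Accepted' example and fails for each 'Rejected' one.
{freq=12, power=4, mode=burst, source=west, channel=3}: mode is burst — does not satisfy this, so Rejected. {freq=12, power=3, mode=pulse, source=north, channel=18}: mode is pulse — satisfies this, so Accepted. {freq=16, power=14, mode=burst, source=north, channel=3}: mode is burst — does not satisfy this, so Rejected. {freq=7, power=11, mode=pulse, source=east, channel=12}: mode is pulse — satisfies this, so Accepted. {freq=20, power=6, mode=pulse, source=south, channel=17}: mode is pulse — satisfies this, so Accepted.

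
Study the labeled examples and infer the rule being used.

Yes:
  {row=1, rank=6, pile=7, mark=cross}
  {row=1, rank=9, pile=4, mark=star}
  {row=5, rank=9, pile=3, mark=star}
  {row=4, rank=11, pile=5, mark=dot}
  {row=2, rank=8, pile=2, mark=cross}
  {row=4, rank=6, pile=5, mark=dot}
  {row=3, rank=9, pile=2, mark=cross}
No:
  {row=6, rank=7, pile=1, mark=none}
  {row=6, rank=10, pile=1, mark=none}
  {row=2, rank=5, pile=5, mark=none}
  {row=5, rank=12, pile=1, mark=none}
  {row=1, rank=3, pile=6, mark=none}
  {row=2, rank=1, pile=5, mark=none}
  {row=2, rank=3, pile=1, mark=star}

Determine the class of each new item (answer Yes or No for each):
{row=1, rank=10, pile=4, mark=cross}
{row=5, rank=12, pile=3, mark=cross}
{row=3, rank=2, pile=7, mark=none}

Yes, Yes, No

The common property of the 'Yes' items is: pile ≥ 2 AND rank ≥ 6. No 'No' item has it.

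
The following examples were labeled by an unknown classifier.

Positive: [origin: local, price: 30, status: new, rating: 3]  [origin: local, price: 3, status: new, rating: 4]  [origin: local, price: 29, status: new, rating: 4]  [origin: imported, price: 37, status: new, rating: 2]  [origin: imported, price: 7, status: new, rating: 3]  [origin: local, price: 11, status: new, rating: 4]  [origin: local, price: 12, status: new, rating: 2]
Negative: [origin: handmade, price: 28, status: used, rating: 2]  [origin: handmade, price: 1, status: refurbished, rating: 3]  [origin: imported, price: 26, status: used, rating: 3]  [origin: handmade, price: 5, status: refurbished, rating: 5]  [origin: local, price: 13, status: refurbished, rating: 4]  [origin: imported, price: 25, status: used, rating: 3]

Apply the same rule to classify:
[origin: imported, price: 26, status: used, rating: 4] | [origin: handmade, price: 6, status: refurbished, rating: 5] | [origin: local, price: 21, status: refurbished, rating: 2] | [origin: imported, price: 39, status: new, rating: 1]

The common property of the 'Positive' items is: status is new. No 'Negative' item has it.
[origin: imported, price: 26, status: used, rating: 4] → status is used → Negative. [origin: handmade, price: 6, status: refurbished, rating: 5] → status is refurbished → Negative. [origin: local, price: 21, status: refurbished, rating: 2] → status is refurbished → Negative. [origin: imported, price: 39, status: new, rating: 1] → status is new → Positive.

Negative, Negative, Negative, Positive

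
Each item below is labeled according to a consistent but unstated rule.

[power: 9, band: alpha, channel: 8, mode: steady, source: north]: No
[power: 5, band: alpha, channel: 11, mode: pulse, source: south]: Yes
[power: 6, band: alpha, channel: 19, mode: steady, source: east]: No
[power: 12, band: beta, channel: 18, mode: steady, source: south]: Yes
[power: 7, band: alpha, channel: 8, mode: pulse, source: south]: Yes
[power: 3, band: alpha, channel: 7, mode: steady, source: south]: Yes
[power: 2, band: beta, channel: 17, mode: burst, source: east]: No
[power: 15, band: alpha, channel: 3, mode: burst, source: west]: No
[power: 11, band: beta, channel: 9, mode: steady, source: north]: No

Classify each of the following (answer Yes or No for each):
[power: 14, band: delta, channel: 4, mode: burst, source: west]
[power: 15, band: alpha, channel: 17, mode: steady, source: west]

No, No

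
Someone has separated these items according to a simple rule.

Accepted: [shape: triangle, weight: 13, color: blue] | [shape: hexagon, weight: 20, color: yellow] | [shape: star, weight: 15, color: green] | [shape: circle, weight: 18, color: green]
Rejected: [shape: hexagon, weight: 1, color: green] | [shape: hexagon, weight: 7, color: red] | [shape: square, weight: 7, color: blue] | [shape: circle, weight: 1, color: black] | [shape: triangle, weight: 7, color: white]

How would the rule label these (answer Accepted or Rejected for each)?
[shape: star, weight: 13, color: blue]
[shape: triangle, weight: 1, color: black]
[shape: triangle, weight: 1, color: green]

Accepted, Rejected, Rejected

The classifier is using: weight ≥ 13.
[shape: star, weight: 13, color: blue]: weight = 13, qualifies → Accepted. [shape: triangle, weight: 1, color: black]: weight = 1, does not pass → Rejected. [shape: triangle, weight: 1, color: green]: weight = 1, does not pass → Rejected.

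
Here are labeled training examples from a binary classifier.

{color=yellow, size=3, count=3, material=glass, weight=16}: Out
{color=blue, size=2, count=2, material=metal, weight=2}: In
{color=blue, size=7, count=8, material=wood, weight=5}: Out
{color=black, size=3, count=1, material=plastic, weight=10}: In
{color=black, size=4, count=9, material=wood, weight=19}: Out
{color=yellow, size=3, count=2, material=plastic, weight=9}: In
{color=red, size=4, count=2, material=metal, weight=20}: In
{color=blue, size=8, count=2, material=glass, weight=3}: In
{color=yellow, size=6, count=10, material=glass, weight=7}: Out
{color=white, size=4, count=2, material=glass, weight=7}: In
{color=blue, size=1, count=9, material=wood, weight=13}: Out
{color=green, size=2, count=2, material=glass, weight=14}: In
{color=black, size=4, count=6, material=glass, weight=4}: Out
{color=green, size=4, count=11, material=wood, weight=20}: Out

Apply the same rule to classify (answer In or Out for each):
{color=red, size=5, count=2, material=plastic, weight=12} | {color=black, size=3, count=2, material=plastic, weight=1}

In, In

The common property of the 'In' items is: count ≤ 2. No 'Out' item has it.
{color=red, size=5, count=2, material=plastic, weight=12}: count = 2, qualifies → In. {color=black, size=3, count=2, material=plastic, weight=1}: count = 2, qualifies → In.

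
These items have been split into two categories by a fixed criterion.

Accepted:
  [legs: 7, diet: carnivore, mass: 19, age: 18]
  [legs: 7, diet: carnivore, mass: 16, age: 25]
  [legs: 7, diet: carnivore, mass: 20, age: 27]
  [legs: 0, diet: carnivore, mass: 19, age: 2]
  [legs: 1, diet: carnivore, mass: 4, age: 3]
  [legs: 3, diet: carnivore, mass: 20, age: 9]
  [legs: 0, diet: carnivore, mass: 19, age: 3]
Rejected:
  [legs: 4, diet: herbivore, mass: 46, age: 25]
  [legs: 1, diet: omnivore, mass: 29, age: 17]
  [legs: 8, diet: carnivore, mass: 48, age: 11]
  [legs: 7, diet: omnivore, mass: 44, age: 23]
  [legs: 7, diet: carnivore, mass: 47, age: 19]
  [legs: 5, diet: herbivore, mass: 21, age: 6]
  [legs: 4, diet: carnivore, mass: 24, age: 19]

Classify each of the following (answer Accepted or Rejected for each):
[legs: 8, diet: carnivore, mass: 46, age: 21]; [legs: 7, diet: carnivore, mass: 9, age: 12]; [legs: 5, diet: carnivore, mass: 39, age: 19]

The classifier is using: mass ≤ 20.
[legs: 8, diet: carnivore, mass: 46, age: 21]: mass = 46, doesn't qualify → Rejected. [legs: 7, diet: carnivore, mass: 9, age: 12]: mass = 9, has this property → Accepted. [legs: 5, diet: carnivore, mass: 39, age: 19]: mass = 39, doesn't qualify → Rejected.

Rejected, Accepted, Rejected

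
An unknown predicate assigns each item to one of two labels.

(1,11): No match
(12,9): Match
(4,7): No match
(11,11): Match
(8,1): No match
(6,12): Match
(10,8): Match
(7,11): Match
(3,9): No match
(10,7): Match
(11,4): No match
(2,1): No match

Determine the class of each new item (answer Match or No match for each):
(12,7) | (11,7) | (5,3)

The simplest hypothesis consistent with all the labels is: sum ≥ 17.
Match: (12,7), since 12+7 = 19.
Match: (11,7), since 11+7 = 18.
No match: (5,3), since 5+3 = 8.

Match, Match, No match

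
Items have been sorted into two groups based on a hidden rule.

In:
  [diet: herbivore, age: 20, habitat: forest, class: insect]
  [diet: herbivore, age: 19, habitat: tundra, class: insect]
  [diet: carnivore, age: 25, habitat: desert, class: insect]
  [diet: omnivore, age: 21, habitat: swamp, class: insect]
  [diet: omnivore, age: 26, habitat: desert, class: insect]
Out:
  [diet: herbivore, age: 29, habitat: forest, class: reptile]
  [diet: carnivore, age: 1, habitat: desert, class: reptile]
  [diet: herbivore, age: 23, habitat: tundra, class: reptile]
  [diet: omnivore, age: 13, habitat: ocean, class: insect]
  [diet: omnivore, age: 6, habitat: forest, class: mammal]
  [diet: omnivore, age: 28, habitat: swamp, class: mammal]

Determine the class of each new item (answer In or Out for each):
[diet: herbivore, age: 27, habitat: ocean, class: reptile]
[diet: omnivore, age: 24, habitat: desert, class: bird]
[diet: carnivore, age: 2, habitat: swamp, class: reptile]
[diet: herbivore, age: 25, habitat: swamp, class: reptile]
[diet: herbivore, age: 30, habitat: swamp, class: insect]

Out, Out, Out, Out, In

The simplest hypothesis consistent with all the labels is: class is insect AND age ≥ 19.
Out: [diet: herbivore, age: 27, habitat: ocean, class: reptile], since class is reptile, age = 27.
Out: [diet: omnivore, age: 24, habitat: desert, class: bird], since class is bird, age = 24.
Out: [diet: carnivore, age: 2, habitat: swamp, class: reptile], since class is reptile, age = 2.
Out: [diet: herbivore, age: 25, habitat: swamp, class: reptile], since class is reptile, age = 25.
In: [diet: herbivore, age: 30, habitat: swamp, class: insect], since class is insect, age = 30.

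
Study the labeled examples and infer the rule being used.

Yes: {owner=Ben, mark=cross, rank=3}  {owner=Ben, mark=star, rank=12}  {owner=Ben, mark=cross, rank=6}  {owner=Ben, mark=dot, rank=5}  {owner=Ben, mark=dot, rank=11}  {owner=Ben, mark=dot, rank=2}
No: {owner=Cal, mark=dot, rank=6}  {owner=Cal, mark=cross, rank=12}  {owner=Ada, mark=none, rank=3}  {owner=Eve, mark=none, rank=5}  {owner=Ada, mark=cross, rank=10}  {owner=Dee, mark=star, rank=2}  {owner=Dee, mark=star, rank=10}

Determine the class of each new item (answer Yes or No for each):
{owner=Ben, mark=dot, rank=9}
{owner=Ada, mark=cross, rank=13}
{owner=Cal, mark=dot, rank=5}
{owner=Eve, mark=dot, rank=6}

Yes, No, No, No

Every 'Yes' example satisfies: owner is Ben. None of the 'No' examples do.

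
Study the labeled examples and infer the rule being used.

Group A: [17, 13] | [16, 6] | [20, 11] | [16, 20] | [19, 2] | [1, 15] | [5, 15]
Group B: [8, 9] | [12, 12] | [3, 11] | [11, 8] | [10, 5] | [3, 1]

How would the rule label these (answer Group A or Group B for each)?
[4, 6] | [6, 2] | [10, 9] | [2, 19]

The pattern is that an item is 'Group A' exactly when: max ≥ 13.
[4, 6]: max 6 — does not pass, so Group B.
[6, 2]: max 6 — does not pass, so Group B.
[10, 9]: max 10 — does not pass, so Group B.
[2, 19]: max 19 — has this property, so Group A.

Group B, Group B, Group B, Group A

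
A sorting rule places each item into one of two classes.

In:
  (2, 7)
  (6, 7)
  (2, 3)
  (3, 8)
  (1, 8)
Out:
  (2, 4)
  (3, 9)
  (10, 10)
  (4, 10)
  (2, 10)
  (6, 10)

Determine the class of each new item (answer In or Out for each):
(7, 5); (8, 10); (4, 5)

The classifier is using: sum is odd.
(7, 5): 7+5 = 12 — does not fit, so Out. (8, 10): 8+10 = 18 — does not fit, so Out. (4, 5): 4+5 = 9 — fits, so In.

Out, Out, In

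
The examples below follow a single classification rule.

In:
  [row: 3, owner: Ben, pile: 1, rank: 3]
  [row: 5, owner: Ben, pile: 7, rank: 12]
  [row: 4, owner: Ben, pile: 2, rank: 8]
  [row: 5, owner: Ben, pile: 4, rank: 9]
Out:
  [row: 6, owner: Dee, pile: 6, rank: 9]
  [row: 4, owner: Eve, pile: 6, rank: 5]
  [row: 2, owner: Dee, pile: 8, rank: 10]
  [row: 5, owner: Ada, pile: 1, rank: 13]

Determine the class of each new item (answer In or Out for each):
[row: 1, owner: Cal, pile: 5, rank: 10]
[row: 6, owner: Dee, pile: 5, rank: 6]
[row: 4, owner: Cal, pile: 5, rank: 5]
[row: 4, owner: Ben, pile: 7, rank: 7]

Out, Out, Out, In

All 'In' examples share one property — owner is Ben — and every 'Out' example lacks it.
[row: 1, owner: Cal, pile: 5, rank: 10]: Out (owner is Cal).
[row: 6, owner: Dee, pile: 5, rank: 6]: Out (owner is Dee).
[row: 4, owner: Cal, pile: 5, rank: 5]: Out (owner is Cal).
[row: 4, owner: Ben, pile: 7, rank: 7]: In (owner is Ben).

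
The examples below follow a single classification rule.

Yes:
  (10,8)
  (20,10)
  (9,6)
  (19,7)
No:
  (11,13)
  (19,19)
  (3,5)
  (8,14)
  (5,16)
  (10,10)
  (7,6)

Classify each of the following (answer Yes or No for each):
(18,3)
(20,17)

Yes, Yes

A rule that fits every label: first > second AND sum ≥ 15 — true of each 'Yes' example, false of each 'No' one.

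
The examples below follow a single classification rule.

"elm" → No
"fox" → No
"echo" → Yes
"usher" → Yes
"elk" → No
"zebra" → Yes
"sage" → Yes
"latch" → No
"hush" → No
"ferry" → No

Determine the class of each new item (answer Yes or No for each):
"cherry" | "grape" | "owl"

No, Yes, No

One predicate separates the groups cleanly: has ≥ 2 vowels.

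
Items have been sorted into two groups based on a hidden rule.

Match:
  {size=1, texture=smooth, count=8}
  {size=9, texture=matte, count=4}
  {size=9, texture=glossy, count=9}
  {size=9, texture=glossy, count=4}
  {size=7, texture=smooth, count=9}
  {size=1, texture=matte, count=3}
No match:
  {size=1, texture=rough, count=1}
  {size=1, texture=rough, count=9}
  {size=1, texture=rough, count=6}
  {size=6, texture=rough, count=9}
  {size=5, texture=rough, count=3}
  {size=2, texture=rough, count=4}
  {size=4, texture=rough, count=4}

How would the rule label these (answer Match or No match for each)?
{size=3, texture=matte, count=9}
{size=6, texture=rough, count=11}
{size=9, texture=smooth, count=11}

Match, No match, Match

One predicate separates the groups cleanly: texture is not rough.
{size=3, texture=matte, count=9}: texture is matte, has this property → Match.
{size=6, texture=rough, count=11}: texture is rough, does not fit → No match.
{size=9, texture=smooth, count=11}: texture is smooth, has this property → Match.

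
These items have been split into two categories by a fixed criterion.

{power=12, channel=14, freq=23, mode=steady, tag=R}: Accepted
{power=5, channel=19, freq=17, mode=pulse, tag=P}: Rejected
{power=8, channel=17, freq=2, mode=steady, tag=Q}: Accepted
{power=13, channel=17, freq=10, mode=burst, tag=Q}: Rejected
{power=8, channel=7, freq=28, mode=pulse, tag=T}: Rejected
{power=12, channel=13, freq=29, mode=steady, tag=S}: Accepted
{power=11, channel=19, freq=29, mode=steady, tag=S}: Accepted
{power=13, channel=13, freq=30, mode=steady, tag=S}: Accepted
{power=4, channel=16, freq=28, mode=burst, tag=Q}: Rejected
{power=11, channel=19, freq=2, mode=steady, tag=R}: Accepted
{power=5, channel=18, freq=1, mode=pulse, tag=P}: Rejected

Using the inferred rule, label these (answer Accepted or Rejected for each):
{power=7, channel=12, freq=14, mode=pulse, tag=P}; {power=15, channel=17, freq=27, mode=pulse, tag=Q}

Rejected, Rejected

A rule that fits every label: mode is steady — true of each 'Accepted' example, false of each 'Rejected' one.
{power=7, channel=12, freq=14, mode=pulse, tag=P} — mode is pulse, hence Rejected.
{power=15, channel=17, freq=27, mode=pulse, tag=Q} — mode is pulse, hence Rejected.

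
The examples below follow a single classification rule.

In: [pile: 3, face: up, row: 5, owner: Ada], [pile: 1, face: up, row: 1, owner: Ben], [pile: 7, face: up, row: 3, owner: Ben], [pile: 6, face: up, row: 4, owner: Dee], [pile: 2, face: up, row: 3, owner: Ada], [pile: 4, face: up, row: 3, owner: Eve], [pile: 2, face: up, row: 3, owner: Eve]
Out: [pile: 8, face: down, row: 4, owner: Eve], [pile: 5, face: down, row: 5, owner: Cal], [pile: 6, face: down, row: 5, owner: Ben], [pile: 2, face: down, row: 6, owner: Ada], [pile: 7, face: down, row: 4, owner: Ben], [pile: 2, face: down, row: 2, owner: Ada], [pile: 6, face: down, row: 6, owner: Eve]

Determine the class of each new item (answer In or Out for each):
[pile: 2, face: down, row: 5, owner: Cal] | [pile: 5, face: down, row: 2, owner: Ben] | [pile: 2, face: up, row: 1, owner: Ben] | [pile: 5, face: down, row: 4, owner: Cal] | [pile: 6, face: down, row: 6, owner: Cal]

Looking at the examples, the only property every 'In' case has and every 'Out' case lacks is: face is up.

Out, Out, In, Out, Out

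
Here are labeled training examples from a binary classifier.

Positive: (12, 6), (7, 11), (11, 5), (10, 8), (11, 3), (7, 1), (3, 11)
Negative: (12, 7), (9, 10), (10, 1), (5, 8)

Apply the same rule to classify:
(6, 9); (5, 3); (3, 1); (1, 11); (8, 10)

Comparing the two groups points to one rule — sum is even.

Negative, Positive, Positive, Positive, Positive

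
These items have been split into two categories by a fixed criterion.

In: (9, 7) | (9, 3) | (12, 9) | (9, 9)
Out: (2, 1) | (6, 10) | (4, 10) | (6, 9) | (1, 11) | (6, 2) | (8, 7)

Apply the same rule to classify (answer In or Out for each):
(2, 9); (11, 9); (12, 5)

'In' ⟺ first ≥ 9.
(2, 9): first 2, doesn't match → Out. (11, 9): first 11, satisfies this → In. (12, 5): first 12, satisfies this → In.

Out, In, In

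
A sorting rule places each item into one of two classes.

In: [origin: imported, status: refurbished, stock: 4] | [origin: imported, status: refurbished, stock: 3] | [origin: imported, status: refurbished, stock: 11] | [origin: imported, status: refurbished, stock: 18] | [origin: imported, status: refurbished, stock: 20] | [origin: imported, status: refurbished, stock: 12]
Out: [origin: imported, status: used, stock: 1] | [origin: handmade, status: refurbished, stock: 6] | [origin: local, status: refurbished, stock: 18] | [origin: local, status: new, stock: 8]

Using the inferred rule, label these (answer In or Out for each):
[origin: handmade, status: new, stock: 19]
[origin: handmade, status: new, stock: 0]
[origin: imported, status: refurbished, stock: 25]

The distinguishing property — status is refurbished AND origin is imported — holds for all the 'In' cases and none of the 'Out' cases.

Out, Out, In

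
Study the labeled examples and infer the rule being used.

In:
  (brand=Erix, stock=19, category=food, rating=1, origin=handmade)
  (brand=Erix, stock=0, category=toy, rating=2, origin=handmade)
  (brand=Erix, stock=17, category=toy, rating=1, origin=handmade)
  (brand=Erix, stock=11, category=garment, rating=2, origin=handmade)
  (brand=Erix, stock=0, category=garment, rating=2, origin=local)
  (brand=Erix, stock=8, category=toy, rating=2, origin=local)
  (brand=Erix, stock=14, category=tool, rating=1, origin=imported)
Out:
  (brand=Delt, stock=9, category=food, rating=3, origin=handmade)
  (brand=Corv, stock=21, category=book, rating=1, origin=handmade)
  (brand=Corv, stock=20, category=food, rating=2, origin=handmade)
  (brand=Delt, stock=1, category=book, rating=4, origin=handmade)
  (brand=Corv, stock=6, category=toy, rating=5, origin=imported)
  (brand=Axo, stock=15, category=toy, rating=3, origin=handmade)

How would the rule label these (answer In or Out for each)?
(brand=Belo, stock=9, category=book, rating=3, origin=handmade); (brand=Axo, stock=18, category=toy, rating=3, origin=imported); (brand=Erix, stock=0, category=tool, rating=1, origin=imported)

Out, Out, In

Every 'In' example satisfies: brand is Erix. None of the 'Out' examples do.
Out: (brand=Belo, stock=9, category=book, rating=3, origin=handmade), since brand is Belo.
Out: (brand=Axo, stock=18, category=toy, rating=3, origin=imported), since brand is Axo.
In: (brand=Erix, stock=0, category=tool, rating=1, origin=imported), since brand is Erix.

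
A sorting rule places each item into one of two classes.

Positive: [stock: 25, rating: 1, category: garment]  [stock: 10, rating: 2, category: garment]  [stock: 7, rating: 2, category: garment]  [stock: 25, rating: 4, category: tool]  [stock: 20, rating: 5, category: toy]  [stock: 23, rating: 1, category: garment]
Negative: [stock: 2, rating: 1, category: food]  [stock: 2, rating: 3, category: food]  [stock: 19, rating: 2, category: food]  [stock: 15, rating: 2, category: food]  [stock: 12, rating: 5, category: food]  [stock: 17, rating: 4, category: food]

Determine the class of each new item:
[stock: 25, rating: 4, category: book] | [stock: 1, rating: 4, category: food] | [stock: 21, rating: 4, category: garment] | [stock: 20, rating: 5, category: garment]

Positive, Negative, Positive, Positive

The distinguishing property — category is not food — holds for all the 'Positive' cases and none of the 'Negative' cases.
[stock: 25, rating: 4, category: book]: Positive (category is book). [stock: 1, rating: 4, category: food]: Negative (category is food). [stock: 21, rating: 4, category: garment]: Positive (category is garment). [stock: 20, rating: 5, category: garment]: Positive (category is garment).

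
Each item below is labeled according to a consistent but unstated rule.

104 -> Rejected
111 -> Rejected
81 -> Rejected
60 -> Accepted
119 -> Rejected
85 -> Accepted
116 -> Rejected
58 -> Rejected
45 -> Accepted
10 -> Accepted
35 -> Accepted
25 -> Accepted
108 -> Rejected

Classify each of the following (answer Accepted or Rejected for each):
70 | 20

Comparing the two groups points to one rule — multiple of 5.
70: 70 = 5·14 — meets the rule, so Accepted. 20: 20 = 5·4 — meets the rule, so Accepted.

Accepted, Accepted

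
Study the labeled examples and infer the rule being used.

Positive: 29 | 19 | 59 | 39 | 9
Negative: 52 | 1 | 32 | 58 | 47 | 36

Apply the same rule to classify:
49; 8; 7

Positive, Negative, Negative

A rule that fits every label: ends in digit 9 — true of each 'Positive' example, false of each 'Negative' one.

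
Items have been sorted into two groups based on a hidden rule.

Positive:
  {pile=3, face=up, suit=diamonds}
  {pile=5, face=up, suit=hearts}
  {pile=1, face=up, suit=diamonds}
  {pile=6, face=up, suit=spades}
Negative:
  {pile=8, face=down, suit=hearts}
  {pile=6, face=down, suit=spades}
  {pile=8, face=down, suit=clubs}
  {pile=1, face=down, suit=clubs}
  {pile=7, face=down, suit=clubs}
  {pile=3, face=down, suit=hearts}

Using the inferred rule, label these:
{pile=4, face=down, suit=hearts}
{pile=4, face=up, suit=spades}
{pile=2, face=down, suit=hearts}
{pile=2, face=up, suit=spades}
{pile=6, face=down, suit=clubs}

Every 'Positive' example satisfies: face is up. None of the 'Negative' examples do.
{pile=4, face=down, suit=hearts} → face is down → Negative. {pile=4, face=up, suit=spades} → face is up → Positive. {pile=2, face=down, suit=hearts} → face is down → Negative. {pile=2, face=up, suit=spades} → face is up → Positive. {pile=6, face=down, suit=clubs} → face is down → Negative.

Negative, Positive, Negative, Positive, Negative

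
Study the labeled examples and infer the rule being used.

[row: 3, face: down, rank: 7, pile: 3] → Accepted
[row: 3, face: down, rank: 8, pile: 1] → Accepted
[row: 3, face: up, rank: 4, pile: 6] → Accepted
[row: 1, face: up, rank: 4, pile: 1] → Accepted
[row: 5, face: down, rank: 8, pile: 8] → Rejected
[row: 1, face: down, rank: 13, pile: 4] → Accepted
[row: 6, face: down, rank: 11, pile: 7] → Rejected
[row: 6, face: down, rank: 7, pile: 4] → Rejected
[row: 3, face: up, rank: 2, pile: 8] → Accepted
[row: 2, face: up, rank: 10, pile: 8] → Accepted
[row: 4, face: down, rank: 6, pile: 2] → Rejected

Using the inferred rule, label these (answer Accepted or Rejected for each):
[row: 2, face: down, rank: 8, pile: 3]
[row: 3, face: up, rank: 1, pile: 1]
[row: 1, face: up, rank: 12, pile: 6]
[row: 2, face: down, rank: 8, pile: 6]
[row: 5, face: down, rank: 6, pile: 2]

Accepted, Accepted, Accepted, Accepted, Rejected

Every 'Accepted' example satisfies: row ≤ 3. None of the 'Rejected' examples do.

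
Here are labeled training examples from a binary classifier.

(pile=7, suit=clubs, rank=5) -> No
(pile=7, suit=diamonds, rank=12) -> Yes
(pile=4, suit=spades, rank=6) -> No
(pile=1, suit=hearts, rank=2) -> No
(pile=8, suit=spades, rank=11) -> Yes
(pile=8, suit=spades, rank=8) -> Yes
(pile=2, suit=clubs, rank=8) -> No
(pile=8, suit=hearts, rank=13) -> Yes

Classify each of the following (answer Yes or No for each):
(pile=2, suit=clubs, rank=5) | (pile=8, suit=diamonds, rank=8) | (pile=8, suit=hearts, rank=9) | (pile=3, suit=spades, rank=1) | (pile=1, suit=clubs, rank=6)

The rule appears to be: rank ≥ 6 AND pile ≥ 7.
(pile=2, suit=clubs, rank=5): rank = 5, pile = 2, lacks this property → No. (pile=8, suit=diamonds, rank=8): rank = 8, pile = 8, checks out → Yes. (pile=8, suit=hearts, rank=9): rank = 9, pile = 8, checks out → Yes. (pile=3, suit=spades, rank=1): rank = 1, pile = 3, lacks this property → No. (pile=1, suit=clubs, rank=6): rank = 6, pile = 1, lacks this property → No.

No, Yes, Yes, No, No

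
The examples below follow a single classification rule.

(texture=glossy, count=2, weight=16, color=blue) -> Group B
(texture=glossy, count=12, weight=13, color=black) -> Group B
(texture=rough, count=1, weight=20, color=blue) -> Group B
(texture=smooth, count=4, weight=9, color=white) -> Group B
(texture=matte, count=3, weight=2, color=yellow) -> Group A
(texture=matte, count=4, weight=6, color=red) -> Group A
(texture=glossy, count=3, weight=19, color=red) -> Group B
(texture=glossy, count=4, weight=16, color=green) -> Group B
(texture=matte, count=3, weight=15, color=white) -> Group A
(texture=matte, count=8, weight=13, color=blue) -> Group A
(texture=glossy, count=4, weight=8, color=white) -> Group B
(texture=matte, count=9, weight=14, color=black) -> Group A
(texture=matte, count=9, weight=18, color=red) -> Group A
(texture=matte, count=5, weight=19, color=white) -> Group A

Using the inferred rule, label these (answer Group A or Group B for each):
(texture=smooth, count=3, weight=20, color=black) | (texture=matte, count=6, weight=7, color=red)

Rule: texture is matte. This holds for each 'Group A' example and fails for each 'Group B' one.
(texture=smooth, count=3, weight=20, color=black): texture is smooth — doesn't qualify, so Group B. (texture=matte, count=6, weight=7, color=red): texture is matte — checks out, so Group A.

Group B, Group A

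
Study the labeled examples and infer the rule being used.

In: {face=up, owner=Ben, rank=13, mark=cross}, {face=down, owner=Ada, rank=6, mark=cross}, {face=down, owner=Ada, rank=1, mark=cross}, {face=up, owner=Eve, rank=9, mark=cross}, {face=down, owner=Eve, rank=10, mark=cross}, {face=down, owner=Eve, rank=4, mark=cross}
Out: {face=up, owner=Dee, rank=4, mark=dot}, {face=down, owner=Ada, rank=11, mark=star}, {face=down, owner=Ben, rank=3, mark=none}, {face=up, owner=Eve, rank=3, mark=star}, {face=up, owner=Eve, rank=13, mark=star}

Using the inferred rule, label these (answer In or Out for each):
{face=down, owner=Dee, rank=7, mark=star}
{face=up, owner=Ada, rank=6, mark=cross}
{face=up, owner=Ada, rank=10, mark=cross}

Out, In, In

The pattern is that an item is 'In' exactly when: mark is cross.
{face=down, owner=Dee, rank=7, mark=star}: Out (mark is star). {face=up, owner=Ada, rank=6, mark=cross}: In (mark is cross). {face=up, owner=Ada, rank=10, mark=cross}: In (mark is cross).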